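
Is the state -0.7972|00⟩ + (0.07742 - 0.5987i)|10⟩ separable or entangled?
Separable

Writing the state as a|00⟩ + b|01⟩ + c|10⟩ + d|11⟩, it is a product state iff ad − bc = 0.
Here (a, b, c, d) = (-0.7972, 0, (0.07742 - 0.5987i), 0): ad − bc = (-0.7972)(0) − (0)(0.07742 - 0.5987i) = 0, so the state is separable.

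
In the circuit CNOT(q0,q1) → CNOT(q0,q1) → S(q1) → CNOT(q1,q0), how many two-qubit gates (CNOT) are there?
3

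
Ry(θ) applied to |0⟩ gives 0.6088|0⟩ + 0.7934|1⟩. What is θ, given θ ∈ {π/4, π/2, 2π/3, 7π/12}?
7π/12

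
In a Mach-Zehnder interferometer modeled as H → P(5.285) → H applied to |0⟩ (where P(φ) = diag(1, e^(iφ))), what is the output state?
(0.7709 - 0.4202i)|0⟩ + (0.2291 + 0.4202i)|1⟩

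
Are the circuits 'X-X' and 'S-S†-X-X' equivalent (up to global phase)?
Yes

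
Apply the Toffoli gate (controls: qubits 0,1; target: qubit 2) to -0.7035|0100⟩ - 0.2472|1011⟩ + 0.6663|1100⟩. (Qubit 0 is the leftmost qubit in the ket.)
-0.7035|0100⟩ - 0.2472|1011⟩ + 0.6663|1110⟩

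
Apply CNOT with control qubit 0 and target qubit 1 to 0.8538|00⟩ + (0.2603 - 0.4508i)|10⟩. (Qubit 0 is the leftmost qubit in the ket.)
0.8538|00⟩ + (0.2603 - 0.4508i)|11⟩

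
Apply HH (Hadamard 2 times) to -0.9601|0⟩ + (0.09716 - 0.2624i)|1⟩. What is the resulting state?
-0.9601|0⟩ + (0.09716 - 0.2624i)|1⟩

H² = I, so an even number of Hadamards cancels: H^2 = I and the state is unchanged.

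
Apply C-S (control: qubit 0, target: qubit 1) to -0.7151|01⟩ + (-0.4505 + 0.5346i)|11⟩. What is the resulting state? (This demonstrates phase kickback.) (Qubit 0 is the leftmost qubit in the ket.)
-0.7151|01⟩ + (-0.5346 - 0.4505i)|11⟩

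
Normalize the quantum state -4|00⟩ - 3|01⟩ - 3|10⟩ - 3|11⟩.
-0.61|00⟩ - 0.4575|01⟩ - 0.4575|10⟩ - 0.4575|11⟩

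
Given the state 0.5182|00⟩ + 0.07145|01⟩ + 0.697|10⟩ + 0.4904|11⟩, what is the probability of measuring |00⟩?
0.2685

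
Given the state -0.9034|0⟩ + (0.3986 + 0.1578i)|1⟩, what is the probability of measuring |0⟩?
0.8161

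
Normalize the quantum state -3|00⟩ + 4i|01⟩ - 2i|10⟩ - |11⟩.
-0.5477|00⟩ + 0.7303i|01⟩ - 0.3651i|10⟩ - 0.1826|11⟩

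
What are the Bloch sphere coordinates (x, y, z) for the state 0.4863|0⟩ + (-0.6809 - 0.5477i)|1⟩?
(-0.6622, -0.5327, -0.5271)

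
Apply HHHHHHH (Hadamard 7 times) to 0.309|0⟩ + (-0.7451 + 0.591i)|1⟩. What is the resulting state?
(-0.3084 + 0.4179i)|0⟩ + (0.7454 - 0.4179i)|1⟩

H² = I, so H^7 = H: a single Hadamard. With (a, b) = (0.309, (-0.7451 + 0.591i)), H gives ((a + b)/√2, (a − b)/√2) = ((-0.3084 + 0.4179i), (0.7454 - 0.4179i)).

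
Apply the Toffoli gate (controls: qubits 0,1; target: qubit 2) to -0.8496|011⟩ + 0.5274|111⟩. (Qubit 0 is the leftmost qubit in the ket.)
-0.8496|011⟩ + 0.5274|110⟩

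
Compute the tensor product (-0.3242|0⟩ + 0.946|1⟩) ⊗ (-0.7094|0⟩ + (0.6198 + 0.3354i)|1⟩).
0.23|00⟩ + (-0.2009 - 0.1087i)|01⟩ - 0.6711|10⟩ + (0.5863 + 0.3173i)|11⟩

amp(|b₁b₂…⟩) = product of the factor amplitudes for bits b₁, b₂, …; only kets whose every factor amplitude is nonzero survive.
|00⟩: (-0.3242)(-0.7094) = 0.23
|01⟩: (-0.3242)(0.6198 + 0.3354i) = (-0.2009 - 0.1087i)
|10⟩: (0.946)(-0.7094) = -0.6711
|11⟩: (0.946)(0.6198 + 0.3354i) = (0.5863 + 0.3173i)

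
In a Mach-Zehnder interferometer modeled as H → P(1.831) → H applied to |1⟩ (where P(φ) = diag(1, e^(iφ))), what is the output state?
(0.6286 - 0.4832i)|0⟩ + (0.3714 + 0.4832i)|1⟩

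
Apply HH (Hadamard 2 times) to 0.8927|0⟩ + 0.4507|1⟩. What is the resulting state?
0.8927|0⟩ + 0.4507|1⟩

H² = I, so an even number of Hadamards cancels: H^2 = I and the state is unchanged.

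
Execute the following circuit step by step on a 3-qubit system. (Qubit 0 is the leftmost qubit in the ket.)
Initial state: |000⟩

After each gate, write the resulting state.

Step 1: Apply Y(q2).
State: i|001⟩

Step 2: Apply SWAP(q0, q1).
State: i|001⟩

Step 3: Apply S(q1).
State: i|001⟩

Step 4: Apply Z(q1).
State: i|001⟩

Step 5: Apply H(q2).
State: (1/√2)i|000⟩ - (1/√2)i|001⟩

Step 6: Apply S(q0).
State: (1/√2)i|000⟩ - (1/√2)i|001⟩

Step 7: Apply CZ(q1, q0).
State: (1/√2)i|000⟩ - (1/√2)i|001⟩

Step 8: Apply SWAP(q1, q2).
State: (1/√2)i|000⟩ - (1/√2)i|010⟩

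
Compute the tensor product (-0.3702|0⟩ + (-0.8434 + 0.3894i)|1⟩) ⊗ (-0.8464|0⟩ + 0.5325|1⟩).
0.3133|00⟩ - 0.1971|01⟩ + (0.7139 - 0.3296i)|10⟩ + (-0.4491 + 0.2074i)|11⟩

amp(|b₁b₂…⟩) = product of the factor amplitudes for bits b₁, b₂, …; only kets whose every factor amplitude is nonzero survive.
|00⟩: (-0.3702)(-0.8464) = 0.3133
|01⟩: (-0.3702)(0.5325) = -0.1971
|10⟩: (-0.8434 + 0.3894i)(-0.8464) = (0.7139 - 0.3296i)
|11⟩: (-0.8434 + 0.3894i)(0.5325) = (-0.4491 + 0.2074i)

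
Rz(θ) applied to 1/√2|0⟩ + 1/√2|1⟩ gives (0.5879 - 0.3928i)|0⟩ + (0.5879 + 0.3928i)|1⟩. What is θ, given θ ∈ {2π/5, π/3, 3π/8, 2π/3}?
3π/8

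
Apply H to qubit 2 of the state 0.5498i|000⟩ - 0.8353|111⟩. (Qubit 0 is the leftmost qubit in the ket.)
0.3888i|000⟩ + 0.3888i|001⟩ - 0.5906|110⟩ + 0.5906|111⟩

H on qubit 2 mixes each pair of kets that differ only in qubit 2: amplitudes (a, b) of (|…0…⟩, |…1…⟩) become ((a + b)/√2, (a − b)/√2). Kets absent from the input have amplitude 0.
(|000⟩, |001⟩): (a, b) = (0.5498i, 0) → (0.3888i, 0.3888i)
(|110⟩, |111⟩): (a, b) = (0, -0.8353) → (-0.5906, 0.5906)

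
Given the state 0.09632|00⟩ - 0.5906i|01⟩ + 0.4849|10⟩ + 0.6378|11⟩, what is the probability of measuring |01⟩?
0.3488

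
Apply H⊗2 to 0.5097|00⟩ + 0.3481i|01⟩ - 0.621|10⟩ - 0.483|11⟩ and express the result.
(-0.2972 + 0.1741i)|00⟩ + (0.1859 - 0.1741i)|01⟩ + (0.8069 + 0.1741i)|10⟩ + (0.3239 - 0.1741i)|11⟩

H⊗2 gives amp(|y⟩) = (1/2) Σ_x (−1)^(x·y) amp(|x⟩), where x·y is the number of positions in which both x and y have a 1.
|00⟩: (0.5097 + 0.3481i - 0.621 - 0.483)/2 = (-0.2972 + 0.1741i)
|01⟩: (0.5097 - 0.3481i - 0.621 + 0.483)/2 = (0.1859 - 0.1741i)
|10⟩: (0.5097 + 0.3481i + 0.621 + 0.483)/2 = (0.8069 + 0.1741i)
|11⟩: (0.5097 - 0.3481i + 0.621 - 0.483)/2 = (0.3239 - 0.1741i)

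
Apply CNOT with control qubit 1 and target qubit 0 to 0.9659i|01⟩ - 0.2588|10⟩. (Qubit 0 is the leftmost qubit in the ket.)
-0.2588|10⟩ + 0.9659i|11⟩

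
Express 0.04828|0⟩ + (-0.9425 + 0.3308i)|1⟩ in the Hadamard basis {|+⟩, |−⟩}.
(-0.6323 + 0.2339i)|+⟩ + (0.7006 - 0.2339i)|−⟩

With |ψ⟩ = α|0⟩ + β|1⟩, the Hadamard-basis coefficients are ⟨+|ψ⟩ = (α + β)/√2 and ⟨−|ψ⟩ = (α − β)/√2.
Here α = 0.04828, β = (-0.9425 + 0.3308i): (α + β)/√2 = (-0.6323 + 0.2339i), (α − β)/√2 = (0.7006 - 0.2339i).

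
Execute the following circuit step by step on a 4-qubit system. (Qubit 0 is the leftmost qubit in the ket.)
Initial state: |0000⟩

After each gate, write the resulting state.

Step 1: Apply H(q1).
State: 1/√2|0000⟩ + 1/√2|0100⟩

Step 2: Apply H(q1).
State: |0000⟩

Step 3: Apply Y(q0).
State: i|1000⟩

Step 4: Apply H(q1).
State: (1/√2)i|1000⟩ + (1/√2)i|1100⟩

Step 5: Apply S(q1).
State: (1/√2)i|1000⟩ - 1/√2|1100⟩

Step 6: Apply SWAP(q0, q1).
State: (1/√2)i|0100⟩ - 1/√2|1100⟩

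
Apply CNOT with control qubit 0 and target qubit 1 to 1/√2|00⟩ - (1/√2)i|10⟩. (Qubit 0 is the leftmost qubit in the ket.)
1/√2|00⟩ - (1/√2)i|11⟩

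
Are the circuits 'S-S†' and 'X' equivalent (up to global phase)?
No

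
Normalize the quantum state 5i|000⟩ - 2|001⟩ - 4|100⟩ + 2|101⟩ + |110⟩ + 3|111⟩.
0.6509i|000⟩ - 0.2604|001⟩ - 0.5208|100⟩ + 0.2604|101⟩ + 0.1302|110⟩ + 0.3906|111⟩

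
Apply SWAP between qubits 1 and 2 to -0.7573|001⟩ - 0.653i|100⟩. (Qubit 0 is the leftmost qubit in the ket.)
-0.7573|010⟩ - 0.653i|100⟩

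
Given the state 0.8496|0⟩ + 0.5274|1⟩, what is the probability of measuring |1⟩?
0.2782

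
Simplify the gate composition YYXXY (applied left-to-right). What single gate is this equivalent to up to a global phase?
Y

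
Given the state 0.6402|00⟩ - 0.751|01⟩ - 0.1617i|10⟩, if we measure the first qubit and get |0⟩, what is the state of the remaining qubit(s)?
0.6487|0⟩ - 0.761|1⟩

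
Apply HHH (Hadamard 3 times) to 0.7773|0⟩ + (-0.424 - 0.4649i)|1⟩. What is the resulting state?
(0.2498 - 0.3287i)|0⟩ + (0.8494 + 0.3287i)|1⟩

H² = I, so H^3 = H: a single Hadamard. With (a, b) = (0.7773, (-0.424 - 0.4649i)), H gives ((a + b)/√2, (a − b)/√2) = ((0.2498 - 0.3287i), (0.8494 + 0.3287i)).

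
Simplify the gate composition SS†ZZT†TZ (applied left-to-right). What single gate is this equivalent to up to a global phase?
Z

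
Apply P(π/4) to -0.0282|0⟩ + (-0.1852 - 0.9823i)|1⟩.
-0.0282|0⟩ + (0.5636 - 0.8255i)|1⟩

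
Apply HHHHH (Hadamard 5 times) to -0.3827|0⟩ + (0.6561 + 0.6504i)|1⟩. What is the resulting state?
(0.1933 + 0.4599i)|0⟩ + (-0.7345 - 0.4599i)|1⟩

H² = I, so H^5 = H: a single Hadamard. With (a, b) = (-0.3827, (0.6561 + 0.6504i)), H gives ((a + b)/√2, (a − b)/√2) = ((0.1933 + 0.4599i), (-0.7345 - 0.4599i)).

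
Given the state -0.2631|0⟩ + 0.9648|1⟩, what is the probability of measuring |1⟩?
0.9308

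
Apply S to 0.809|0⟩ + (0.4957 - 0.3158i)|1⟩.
0.809|0⟩ + (0.3158 + 0.4957i)|1⟩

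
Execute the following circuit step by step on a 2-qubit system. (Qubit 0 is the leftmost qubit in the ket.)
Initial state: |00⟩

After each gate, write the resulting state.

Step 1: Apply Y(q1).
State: i|01⟩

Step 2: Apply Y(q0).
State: -|11⟩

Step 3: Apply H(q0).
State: -1/√2|01⟩ + 1/√2|11⟩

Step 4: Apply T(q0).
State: -1/√2|01⟩ + (1/2 + (1/2)i)|11⟩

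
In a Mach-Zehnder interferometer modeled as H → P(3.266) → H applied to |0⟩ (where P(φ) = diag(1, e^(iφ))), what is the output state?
(0.003864 - 0.06204i)|0⟩ + (0.9961 + 0.06204i)|1⟩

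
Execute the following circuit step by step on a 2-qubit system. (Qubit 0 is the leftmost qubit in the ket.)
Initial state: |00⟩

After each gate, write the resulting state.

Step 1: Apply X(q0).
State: |10⟩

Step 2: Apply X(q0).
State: |00⟩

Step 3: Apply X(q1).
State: |01⟩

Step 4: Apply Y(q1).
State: -i|00⟩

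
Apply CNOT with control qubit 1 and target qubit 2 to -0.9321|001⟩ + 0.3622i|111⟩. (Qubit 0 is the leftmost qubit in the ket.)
-0.9321|001⟩ + 0.3622i|110⟩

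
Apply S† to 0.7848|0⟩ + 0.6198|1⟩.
0.7848|0⟩ - 0.6198i|1⟩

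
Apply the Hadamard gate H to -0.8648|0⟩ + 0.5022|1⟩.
-0.2564|0⟩ - 0.9666|1⟩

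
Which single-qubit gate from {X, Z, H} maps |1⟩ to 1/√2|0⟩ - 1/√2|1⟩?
H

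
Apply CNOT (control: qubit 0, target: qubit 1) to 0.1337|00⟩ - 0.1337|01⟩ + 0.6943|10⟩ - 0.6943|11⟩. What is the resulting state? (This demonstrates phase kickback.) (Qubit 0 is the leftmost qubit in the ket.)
0.1337|00⟩ - 0.1337|01⟩ - 0.6943|10⟩ + 0.6943|11⟩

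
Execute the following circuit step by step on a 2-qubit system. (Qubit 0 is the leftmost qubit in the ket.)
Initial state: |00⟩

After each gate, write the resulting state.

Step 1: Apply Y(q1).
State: i|01⟩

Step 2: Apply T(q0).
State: i|01⟩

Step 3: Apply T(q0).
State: i|01⟩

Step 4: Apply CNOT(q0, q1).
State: i|01⟩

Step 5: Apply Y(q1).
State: |00⟩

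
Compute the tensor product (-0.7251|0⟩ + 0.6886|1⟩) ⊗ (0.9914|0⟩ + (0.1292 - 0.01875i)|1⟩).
-0.7189|00⟩ + (-0.09368 + 0.0136i)|01⟩ + 0.6827|10⟩ + (0.08897 - 0.01291i)|11⟩

amp(|b₁b₂…⟩) = product of the factor amplitudes for bits b₁, b₂, …; only kets whose every factor amplitude is nonzero survive.
|00⟩: (-0.7251)(0.9914) = -0.7189
|01⟩: (-0.7251)(0.1292 - 0.01875i) = (-0.09368 + 0.0136i)
|10⟩: (0.6886)(0.9914) = 0.6827
|11⟩: (0.6886)(0.1292 - 0.01875i) = (0.08897 - 0.01291i)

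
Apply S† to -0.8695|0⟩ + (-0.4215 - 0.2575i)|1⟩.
-0.8695|0⟩ + (-0.2575 + 0.4215i)|1⟩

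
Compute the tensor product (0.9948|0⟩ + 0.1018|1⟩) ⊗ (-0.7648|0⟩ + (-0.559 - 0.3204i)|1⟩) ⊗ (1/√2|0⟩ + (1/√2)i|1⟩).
-0.538|000⟩ - 0.538i|001⟩ + (-0.3932 - 0.2254i)|010⟩ + (0.2254 - 0.3932i)|011⟩ - 0.05505|100⟩ - 0.05505i|101⟩ + (-0.04024 - 0.02306i)|110⟩ + (0.02306 - 0.04024i)|111⟩

amp(|b₁b₂…⟩) = product of the factor amplitudes for bits b₁, b₂, …; only kets whose every factor amplitude is nonzero survive.
|000⟩: (0.9948)(-0.7648)(1/√2) = -0.538
|001⟩: (0.9948)(-0.7648)((1/√2)i) = -0.538i
|010⟩: (0.9948)(-0.559 - 0.3204i)(1/√2) = (-0.3932 - 0.2254i)
|011⟩: (0.9948)(-0.559 - 0.3204i)((1/√2)i) = (0.2254 - 0.3932i)
|100⟩: (0.1018)(-0.7648)(1/√2) = -0.05505
|101⟩: (0.1018)(-0.7648)((1/√2)i) = -0.05505i
|110⟩: (0.1018)(-0.559 - 0.3204i)(1/√2) = (-0.04024 - 0.02306i)
|111⟩: (0.1018)(-0.559 - 0.3204i)((1/√2)i) = (0.02306 - 0.04024i)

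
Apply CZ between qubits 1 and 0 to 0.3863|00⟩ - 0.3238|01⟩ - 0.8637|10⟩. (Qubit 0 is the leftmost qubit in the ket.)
0.3863|00⟩ - 0.3238|01⟩ - 0.8637|10⟩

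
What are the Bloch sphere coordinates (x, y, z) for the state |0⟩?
(0, 0, 1)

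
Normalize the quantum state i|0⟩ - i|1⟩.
(1/√2)i|0⟩ - (1/√2)i|1⟩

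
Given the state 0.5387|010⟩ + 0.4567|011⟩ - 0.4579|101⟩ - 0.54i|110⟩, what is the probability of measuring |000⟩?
0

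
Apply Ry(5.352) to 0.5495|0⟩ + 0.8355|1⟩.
-0.8661|0⟩ - 0.4999|1⟩

Ry(5.352) = [[cos(θ/2), −sin(θ/2)], [sin(θ/2), cos(θ/2)]]; θ = 5.352, cos(θ/2) ≈ -0.893556, sin(θ/2) ≈ 0.448952.
With a = amp(|0⟩) = 0.5495 and b = amp(|1⟩) = 0.8355:
new amp(|0⟩) = (-0.893556)·a + (-0.448952)·b = -0.8661
new amp(|1⟩) = (0.448952)·a + (-0.893556)·b = -0.4999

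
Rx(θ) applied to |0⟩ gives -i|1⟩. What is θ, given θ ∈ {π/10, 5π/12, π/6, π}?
π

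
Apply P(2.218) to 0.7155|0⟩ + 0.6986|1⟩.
0.7155|0⟩ + (-0.4212 + 0.5573i)|1⟩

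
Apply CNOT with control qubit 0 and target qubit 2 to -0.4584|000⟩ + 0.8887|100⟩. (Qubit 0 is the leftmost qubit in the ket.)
-0.4584|000⟩ + 0.8887|101⟩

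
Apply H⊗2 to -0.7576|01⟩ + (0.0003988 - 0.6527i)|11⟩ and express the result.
(-0.3786 - 0.3264i)|00⟩ + (0.3786 + 0.3264i)|01⟩ + (-0.379 + 0.3264i)|10⟩ + (0.379 - 0.3264i)|11⟩

H⊗2 gives amp(|y⟩) = (1/2) Σ_x (−1)^(x·y) amp(|x⟩), where x·y is the number of positions in which both x and y have a 1.
|00⟩: (-0.7576 + (0.0003988 - 0.6527i))/2 = (-0.3786 - 0.3264i)
|01⟩: (0.7576 - (0.0003988 - 0.6527i))/2 = (0.3786 + 0.3264i)
|10⟩: (-0.7576 - (0.0003988 - 0.6527i))/2 = (-0.379 + 0.3264i)
|11⟩: (0.7576 + (0.0003988 - 0.6527i))/2 = (0.379 - 0.3264i)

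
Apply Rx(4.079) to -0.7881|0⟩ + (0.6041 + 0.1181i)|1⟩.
(0.4614 - 0.539i)|0⟩ + (-0.2729 + 0.6498i)|1⟩

Rx(4.079) = [[cos(θ/2), −i·sin(θ/2)], [−i·sin(θ/2), cos(θ/2)]]; θ = 4.079, cos(θ/2) ≈ -0.45173, sin(θ/2) ≈ 0.892155.
With a = amp(|0⟩) = -0.7881 and b = amp(|1⟩) = (0.6041 + 0.1181i):
new amp(|0⟩) = (-0.45173)·a + (-0.892155i)·b = (0.4614 - 0.539i)
new amp(|1⟩) = (-0.892155i)·a + (-0.45173)·b = (-0.2729 + 0.6498i)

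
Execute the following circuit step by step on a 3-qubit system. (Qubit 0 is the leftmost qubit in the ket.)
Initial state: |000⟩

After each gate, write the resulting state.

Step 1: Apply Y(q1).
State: i|010⟩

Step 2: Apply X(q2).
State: i|011⟩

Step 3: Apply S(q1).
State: -|011⟩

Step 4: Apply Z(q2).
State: |011⟩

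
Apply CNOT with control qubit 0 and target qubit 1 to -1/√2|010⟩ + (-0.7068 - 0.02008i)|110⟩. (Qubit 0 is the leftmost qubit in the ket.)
-1/√2|010⟩ + (-0.7068 - 0.02008i)|100⟩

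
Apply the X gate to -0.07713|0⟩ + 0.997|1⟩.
0.997|0⟩ - 0.07713|1⟩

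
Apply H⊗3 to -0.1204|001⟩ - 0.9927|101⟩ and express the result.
-0.3935|000⟩ + 0.3935|001⟩ - 0.3935|010⟩ + 0.3935|011⟩ + 0.3084|100⟩ - 0.3084|101⟩ + 0.3084|110⟩ - 0.3084|111⟩

H⊗3 gives amp(|y⟩) = (1/2√2) Σ_x (−1)^(x·y) amp(|x⟩), where x·y is the number of positions in which both x and y have a 1.
|000⟩: (-0.1204 - 0.9927)/(2√2) = -0.3935
|001⟩: (0.1204 + 0.9927)/(2√2) = 0.3935
|010⟩: (-0.1204 - 0.9927)/(2√2) = -0.3935
|011⟩: (0.1204 + 0.9927)/(2√2) = 0.3935
|100⟩: (-0.1204 + 0.9927)/(2√2) = 0.3084
|101⟩: (0.1204 - 0.9927)/(2√2) = -0.3084
|110⟩: (-0.1204 + 0.9927)/(2√2) = 0.3084
|111⟩: (0.1204 - 0.9927)/(2√2) = -0.3084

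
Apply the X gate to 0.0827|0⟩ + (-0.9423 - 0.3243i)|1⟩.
(-0.9423 - 0.3243i)|0⟩ + 0.0827|1⟩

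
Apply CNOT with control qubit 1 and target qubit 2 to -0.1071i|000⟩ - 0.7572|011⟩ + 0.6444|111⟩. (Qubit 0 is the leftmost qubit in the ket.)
-0.1071i|000⟩ - 0.7572|010⟩ + 0.6444|110⟩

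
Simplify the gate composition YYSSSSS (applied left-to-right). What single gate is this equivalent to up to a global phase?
S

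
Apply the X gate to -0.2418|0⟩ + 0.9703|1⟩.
0.9703|0⟩ - 0.2418|1⟩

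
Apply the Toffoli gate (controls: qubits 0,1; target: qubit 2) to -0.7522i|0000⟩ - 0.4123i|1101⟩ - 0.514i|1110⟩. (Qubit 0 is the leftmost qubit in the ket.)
-0.7522i|0000⟩ - 0.514i|1100⟩ - 0.4123i|1111⟩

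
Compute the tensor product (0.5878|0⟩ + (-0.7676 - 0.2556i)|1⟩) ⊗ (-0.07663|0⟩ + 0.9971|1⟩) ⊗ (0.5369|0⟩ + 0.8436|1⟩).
-0.02418|000⟩ - 0.038|001⟩ + 0.3147|010⟩ + 0.4944|011⟩ + (0.03158 + 0.01052i)|100⟩ + (0.04962 + 0.01652i)|101⟩ + (-0.4109 - 0.1368i)|110⟩ + (-0.6457 - 0.215i)|111⟩

amp(|b₁b₂…⟩) = product of the factor amplitudes for bits b₁, b₂, …; only kets whose every factor amplitude is nonzero survive.
|000⟩: (0.5878)(-0.07663)(0.5369) = -0.02418
|001⟩: (0.5878)(-0.07663)(0.8436) = -0.038
|010⟩: (0.5878)(0.9971)(0.5369) = 0.3147
|011⟩: (0.5878)(0.9971)(0.8436) = 0.4944
|100⟩: (-0.7676 - 0.2556i)(-0.07663)(0.5369) = (0.03158 + 0.01052i)
|101⟩: (-0.7676 - 0.2556i)(-0.07663)(0.8436) = (0.04962 + 0.01652i)
|110⟩: (-0.7676 - 0.2556i)(0.9971)(0.5369) = (-0.4109 - 0.1368i)
|111⟩: (-0.7676 - 0.2556i)(0.9971)(0.8436) = (-0.6457 - 0.215i)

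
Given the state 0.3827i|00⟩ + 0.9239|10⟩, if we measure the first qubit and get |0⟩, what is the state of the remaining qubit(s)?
i|0⟩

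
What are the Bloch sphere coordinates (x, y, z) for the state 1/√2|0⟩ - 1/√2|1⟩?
(-1, 0, 0)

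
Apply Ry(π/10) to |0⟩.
0.9877|0⟩ + 0.1564|1⟩

Ry(π/10) = [[cos(θ/2), −sin(θ/2)], [sin(θ/2), cos(θ/2)]]; θ = π/10, cos(θ/2) ≈ 0.987688, sin(θ/2) ≈ 0.156434.
With a = amp(|0⟩) = 1 and b = amp(|1⟩) = 0:
new amp(|0⟩) = (0.987688)·a + (-0.156434)·b = 0.9877
new amp(|1⟩) = (0.156434)·a + (0.987688)·b = 0.1564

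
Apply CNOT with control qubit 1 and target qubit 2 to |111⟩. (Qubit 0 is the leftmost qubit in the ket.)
|110⟩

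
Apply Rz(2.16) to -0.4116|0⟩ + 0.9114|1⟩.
(-0.194 + 0.363i)|0⟩ + (0.4296 + 0.8038i)|1⟩

Rz(2.16) = [[e^(−iθ/2), 0], [0, e^(iθ/2)]] with e^(±iθ/2) = cos(θ/2) ± i·sin(θ/2); θ = 2.16, cos(θ/2) ≈ 0.471328, sin(θ/2) ≈ 0.881958.
With a = amp(|0⟩) = -0.4116 and b = amp(|1⟩) = 0.9114:
new amp(|0⟩) = (0.471328 - 0.881958i)·a = (-0.194 + 0.363i)
new amp(|1⟩) = (0.471328 + 0.881958i)·b = (0.4296 + 0.8038i)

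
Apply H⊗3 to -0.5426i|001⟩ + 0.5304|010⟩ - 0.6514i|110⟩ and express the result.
(0.1875 - 0.4221i)|000⟩ + (0.1875 - 0.03847i)|001⟩ + (-0.1875 + 0.03847i)|010⟩ + (-0.1875 + 0.4221i)|011⟩ + (0.1875 + 0.03847i)|100⟩ + (0.1875 + 0.4221i)|101⟩ + (-0.1875 - 0.4221i)|110⟩ + (-0.1875 - 0.03847i)|111⟩

H⊗3 gives amp(|y⟩) = (1/2√2) Σ_x (−1)^(x·y) amp(|x⟩), where x·y is the number of positions in which both x and y have a 1.
|000⟩: (-0.5426i + 0.5304 - 0.6514i)/(2√2) = (0.1875 - 0.4221i)
|001⟩: (0.5426i + 0.5304 - 0.6514i)/(2√2) = (0.1875 - 0.03847i)
|010⟩: (-0.5426i - 0.5304 + 0.6514i)/(2√2) = (-0.1875 + 0.03847i)
|011⟩: (0.5426i - 0.5304 + 0.6514i)/(2√2) = (-0.1875 + 0.4221i)
|100⟩: (-0.5426i + 0.5304 + 0.6514i)/(2√2) = (0.1875 + 0.03847i)
|101⟩: (0.5426i + 0.5304 + 0.6514i)/(2√2) = (0.1875 + 0.4221i)
|110⟩: (-0.5426i - 0.5304 - 0.6514i)/(2√2) = (-0.1875 - 0.4221i)
|111⟩: (0.5426i - 0.5304 - 0.6514i)/(2√2) = (-0.1875 - 0.03847i)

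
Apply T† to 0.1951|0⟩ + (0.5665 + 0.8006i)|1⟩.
0.1951|0⟩ + (0.9667 + 0.1655i)|1⟩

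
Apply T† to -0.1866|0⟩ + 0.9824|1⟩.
-0.1866|0⟩ + (0.6947 - 0.6947i)|1⟩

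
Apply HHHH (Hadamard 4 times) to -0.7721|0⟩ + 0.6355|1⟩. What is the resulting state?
-0.7721|0⟩ + 0.6355|1⟩

H² = I, so an even number of Hadamards cancels: H^4 = I and the state is unchanged.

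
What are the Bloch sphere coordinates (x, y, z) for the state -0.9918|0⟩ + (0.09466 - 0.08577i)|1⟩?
(-0.1878, 0.1701, 0.9674)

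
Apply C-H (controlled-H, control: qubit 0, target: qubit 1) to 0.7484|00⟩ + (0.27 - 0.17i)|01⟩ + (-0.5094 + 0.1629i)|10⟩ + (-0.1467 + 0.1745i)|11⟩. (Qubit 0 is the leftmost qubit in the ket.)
0.7484|00⟩ + (0.27 - 0.17i)|01⟩ + (-0.4639 + 0.2386i)|10⟩ + (-0.2565 - 0.008202i)|11⟩

C-H leaves the control-|0⟩ kets |00⟩, |01⟩ unchanged and applies H to qubit 1 on the control-|1⟩ pair (|10⟩, |11⟩).
H = [[1/√2, 1/√2], [1/√2, -1/√2]].
With a = amp(|10⟩) = (-0.5094 + 0.1629i) and b = amp(|11⟩) = (-0.1467 + 0.1745i):
new amp(|10⟩) = (1/√2)·a + (1/√2)·b = (-0.4639 + 0.2386i)
new amp(|11⟩) = (1/√2)·a + (-1/√2)·b = (-0.2565 - 0.008202i)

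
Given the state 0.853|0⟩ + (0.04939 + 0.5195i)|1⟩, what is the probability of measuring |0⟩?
0.7276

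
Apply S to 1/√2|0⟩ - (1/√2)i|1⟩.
1/√2|0⟩ + 1/√2|1⟩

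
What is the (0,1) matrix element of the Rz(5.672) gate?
0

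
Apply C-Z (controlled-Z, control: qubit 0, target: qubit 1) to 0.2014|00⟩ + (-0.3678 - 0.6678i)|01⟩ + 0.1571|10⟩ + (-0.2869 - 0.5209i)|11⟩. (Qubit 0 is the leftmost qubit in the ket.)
0.2014|00⟩ + (-0.3678 - 0.6678i)|01⟩ + 0.1571|10⟩ + (0.2869 + 0.5209i)|11⟩

C-Z leaves the control-|0⟩ kets |00⟩, |01⟩ unchanged and applies Z to qubit 1 on the control-|1⟩ pair (|10⟩, |11⟩).
Z = [[1, 0], [0, -1]].
With a = amp(|10⟩) = 0.1571 and b = amp(|11⟩) = (-0.2869 - 0.5209i):
new amp(|10⟩) = (1)·a = 0.1571
new amp(|11⟩) = (-1)·b = (0.2869 + 0.5209i)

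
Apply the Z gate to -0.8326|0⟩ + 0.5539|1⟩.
-0.8326|0⟩ - 0.5539|1⟩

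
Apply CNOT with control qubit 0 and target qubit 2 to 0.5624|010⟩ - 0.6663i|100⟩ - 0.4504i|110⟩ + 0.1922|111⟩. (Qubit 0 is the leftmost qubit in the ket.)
0.5624|010⟩ - 0.6663i|101⟩ + 0.1922|110⟩ - 0.4504i|111⟩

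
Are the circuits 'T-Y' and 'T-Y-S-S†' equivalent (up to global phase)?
Yes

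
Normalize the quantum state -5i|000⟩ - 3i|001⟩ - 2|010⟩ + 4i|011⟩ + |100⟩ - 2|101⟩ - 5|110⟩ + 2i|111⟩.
-0.533i|000⟩ - 0.3198i|001⟩ - 0.2132|010⟩ + 0.4264i|011⟩ + 0.1066|100⟩ - 0.2132|101⟩ - 0.533|110⟩ + 0.2132i|111⟩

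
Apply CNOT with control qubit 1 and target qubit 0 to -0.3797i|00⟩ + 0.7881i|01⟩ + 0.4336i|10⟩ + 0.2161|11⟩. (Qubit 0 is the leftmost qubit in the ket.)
-0.3797i|00⟩ + 0.2161|01⟩ + 0.4336i|10⟩ + 0.7881i|11⟩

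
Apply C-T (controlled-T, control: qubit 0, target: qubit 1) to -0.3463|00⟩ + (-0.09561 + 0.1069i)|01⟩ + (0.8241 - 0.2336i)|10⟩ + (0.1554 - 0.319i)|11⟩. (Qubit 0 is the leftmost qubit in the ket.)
-0.3463|00⟩ + (-0.09561 + 0.1069i)|01⟩ + (0.8241 - 0.2336i)|10⟩ + (0.3355 - 0.1157i)|11⟩

C-T leaves the control-|0⟩ kets |00⟩, |01⟩ unchanged and applies T to qubit 1 on the control-|1⟩ pair (|10⟩, |11⟩).
T = [[1, 0], [0, (1/√2 + (1/√2)i)]].
With a = amp(|10⟩) = (0.8241 - 0.2336i) and b = amp(|11⟩) = (0.1554 - 0.319i):
new amp(|10⟩) = (1)·a = (0.8241 - 0.2336i)
new amp(|11⟩) = (1/√2 + (1/√2)i)·b = (0.3355 - 0.1157i)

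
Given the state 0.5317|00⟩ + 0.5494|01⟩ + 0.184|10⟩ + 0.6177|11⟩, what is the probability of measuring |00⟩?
0.2827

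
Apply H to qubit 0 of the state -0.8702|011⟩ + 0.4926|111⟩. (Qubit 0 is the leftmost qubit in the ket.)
-0.267|011⟩ - 0.9636|111⟩

H on qubit 0 mixes each pair of kets that differ only in qubit 0: amplitudes (a, b) of (|…0…⟩, |…1…⟩) become ((a + b)/√2, (a − b)/√2). Kets absent from the input have amplitude 0.
(|011⟩, |111⟩): (a, b) = (-0.8702, 0.4926) → (-0.267, -0.9636)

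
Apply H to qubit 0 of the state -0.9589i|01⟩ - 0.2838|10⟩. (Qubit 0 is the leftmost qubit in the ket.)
-0.2007|00⟩ - 0.678i|01⟩ + 0.2007|10⟩ - 0.678i|11⟩

H on qubit 0 mixes each pair of kets that differ only in qubit 0: amplitudes (a, b) of (|…0…⟩, |…1…⟩) become ((a + b)/√2, (a − b)/√2). Kets absent from the input have amplitude 0.
(|00⟩, |10⟩): (a, b) = (0, -0.2838) → (-0.2007, 0.2007)
(|01⟩, |11⟩): (a, b) = (-0.9589i, 0) → (-0.678i, -0.678i)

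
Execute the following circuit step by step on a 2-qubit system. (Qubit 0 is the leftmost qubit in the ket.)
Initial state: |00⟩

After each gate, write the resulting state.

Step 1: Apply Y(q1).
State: i|01⟩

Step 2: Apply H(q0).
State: (1/√2)i|01⟩ + (1/√2)i|11⟩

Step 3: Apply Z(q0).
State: (1/√2)i|01⟩ - (1/√2)i|11⟩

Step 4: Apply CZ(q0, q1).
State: (1/√2)i|01⟩ + (1/√2)i|11⟩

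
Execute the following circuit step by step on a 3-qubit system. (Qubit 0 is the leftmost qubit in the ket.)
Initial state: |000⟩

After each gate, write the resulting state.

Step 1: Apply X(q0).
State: |100⟩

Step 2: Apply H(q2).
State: 1/√2|100⟩ + 1/√2|101⟩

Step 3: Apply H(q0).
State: 1/2|000⟩ + 1/2|001⟩ - 1/2|100⟩ - 1/2|101⟩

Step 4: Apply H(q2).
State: 1/√2|000⟩ - 1/√2|100⟩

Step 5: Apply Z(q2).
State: 1/√2|000⟩ - 1/√2|100⟩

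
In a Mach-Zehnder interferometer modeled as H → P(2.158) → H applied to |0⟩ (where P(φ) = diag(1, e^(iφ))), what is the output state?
(0.223 + 0.4162i)|0⟩ + (0.777 - 0.4162i)|1⟩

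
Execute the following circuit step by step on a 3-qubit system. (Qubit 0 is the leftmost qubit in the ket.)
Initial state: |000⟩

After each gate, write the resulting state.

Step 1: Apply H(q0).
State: 1/√2|000⟩ + 1/√2|100⟩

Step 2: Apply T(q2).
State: 1/√2|000⟩ + 1/√2|100⟩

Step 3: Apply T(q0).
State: 1/√2|000⟩ + (1/2 + (1/2)i)|100⟩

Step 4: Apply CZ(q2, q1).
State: 1/√2|000⟩ + (1/2 + (1/2)i)|100⟩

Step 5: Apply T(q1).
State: 1/√2|000⟩ + (1/2 + (1/2)i)|100⟩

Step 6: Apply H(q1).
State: 1/2|000⟩ + 1/2|010⟩ + (1/√8 + (1/√8)i)|100⟩ + (1/√8 + (1/√8)i)|110⟩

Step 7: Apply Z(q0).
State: 1/2|000⟩ + 1/2|010⟩ + (-1/√8 - (1/√8)i)|100⟩ + (-1/√8 - (1/√8)i)|110⟩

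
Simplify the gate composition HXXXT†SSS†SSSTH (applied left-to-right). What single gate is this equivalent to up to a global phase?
Z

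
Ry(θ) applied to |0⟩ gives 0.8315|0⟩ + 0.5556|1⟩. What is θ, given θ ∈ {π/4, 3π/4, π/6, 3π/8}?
3π/8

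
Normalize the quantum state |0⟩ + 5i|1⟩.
0.1961|0⟩ + 0.9806i|1⟩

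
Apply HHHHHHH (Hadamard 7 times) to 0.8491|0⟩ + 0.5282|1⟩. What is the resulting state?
0.9739|0⟩ + 0.2269|1⟩

H² = I, so H^7 = H: a single Hadamard. With (a, b) = (0.8491, 0.5282), H gives ((a + b)/√2, (a − b)/√2) = (0.9739, 0.2269).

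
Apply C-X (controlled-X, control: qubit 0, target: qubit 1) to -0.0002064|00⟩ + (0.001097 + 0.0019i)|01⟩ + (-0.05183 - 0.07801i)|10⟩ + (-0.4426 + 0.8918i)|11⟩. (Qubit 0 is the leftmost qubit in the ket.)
-0.0002064|00⟩ + (0.001097 + 0.0019i)|01⟩ + (-0.4426 + 0.8918i)|10⟩ + (-0.05183 - 0.07801i)|11⟩

C-X leaves the control-|0⟩ kets |00⟩, |01⟩ unchanged and applies X to qubit 1 on the control-|1⟩ pair (|10⟩, |11⟩).
X = [[0, 1], [1, 0]].
With a = amp(|10⟩) = (-0.05183 - 0.07801i) and b = amp(|11⟩) = (-0.4426 + 0.8918i):
new amp(|10⟩) = (1)·b = (-0.4426 + 0.8918i)
new amp(|11⟩) = (1)·a = (-0.05183 - 0.07801i)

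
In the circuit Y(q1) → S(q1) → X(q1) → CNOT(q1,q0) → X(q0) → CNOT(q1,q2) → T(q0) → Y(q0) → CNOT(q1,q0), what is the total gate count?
9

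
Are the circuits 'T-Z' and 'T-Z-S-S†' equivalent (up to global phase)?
Yes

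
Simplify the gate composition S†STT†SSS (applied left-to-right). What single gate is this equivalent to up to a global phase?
S†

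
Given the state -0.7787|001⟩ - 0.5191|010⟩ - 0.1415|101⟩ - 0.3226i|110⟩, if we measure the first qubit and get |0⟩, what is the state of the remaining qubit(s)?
-0.8321|01⟩ - 0.5547|10⟩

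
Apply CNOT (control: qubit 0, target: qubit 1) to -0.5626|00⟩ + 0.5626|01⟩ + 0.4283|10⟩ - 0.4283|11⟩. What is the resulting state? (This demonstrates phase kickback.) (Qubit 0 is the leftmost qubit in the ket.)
-0.5626|00⟩ + 0.5626|01⟩ - 0.4283|10⟩ + 0.4283|11⟩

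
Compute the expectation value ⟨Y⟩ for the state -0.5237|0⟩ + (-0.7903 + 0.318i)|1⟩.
-0.3331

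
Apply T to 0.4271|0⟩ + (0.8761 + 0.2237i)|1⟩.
0.4271|0⟩ + (0.4613 + 0.7777i)|1⟩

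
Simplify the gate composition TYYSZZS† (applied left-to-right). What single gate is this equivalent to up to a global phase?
T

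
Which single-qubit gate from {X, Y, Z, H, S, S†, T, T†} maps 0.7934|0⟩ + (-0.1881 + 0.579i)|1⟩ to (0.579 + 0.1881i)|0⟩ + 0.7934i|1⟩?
Y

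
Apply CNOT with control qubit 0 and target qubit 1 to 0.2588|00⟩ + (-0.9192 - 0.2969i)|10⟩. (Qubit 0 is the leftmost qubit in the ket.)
0.2588|00⟩ + (-0.9192 - 0.2969i)|11⟩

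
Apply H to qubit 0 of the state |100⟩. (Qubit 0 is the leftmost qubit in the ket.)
1/√2|000⟩ - 1/√2|100⟩

H on qubit 0 mixes each pair of kets that differ only in qubit 0: amplitudes (a, b) of (|…0…⟩, |…1…⟩) become ((a + b)/√2, (a − b)/√2). Kets absent from the input have amplitude 0.
(|000⟩, |100⟩): (a, b) = (0, 1) → (1/√2, -1/√2)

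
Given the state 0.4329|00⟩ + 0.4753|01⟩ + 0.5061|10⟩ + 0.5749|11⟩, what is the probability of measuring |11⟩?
0.3305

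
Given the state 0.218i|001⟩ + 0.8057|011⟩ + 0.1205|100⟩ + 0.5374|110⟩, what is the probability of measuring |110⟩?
0.2888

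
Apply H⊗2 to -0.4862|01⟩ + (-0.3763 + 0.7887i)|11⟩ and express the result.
(-0.4313 + 0.3944i)|00⟩ + (0.4313 - 0.3944i)|01⟩ + (-0.05495 - 0.3944i)|10⟩ + (0.05495 + 0.3944i)|11⟩

H⊗2 gives amp(|y⟩) = (1/2) Σ_x (−1)^(x·y) amp(|x⟩), where x·y is the number of positions in which both x and y have a 1.
|00⟩: (-0.4862 + (-0.3763 + 0.7887i))/2 = (-0.4313 + 0.3944i)
|01⟩: (0.4862 - (-0.3763 + 0.7887i))/2 = (0.4313 - 0.3944i)
|10⟩: (-0.4862 - (-0.3763 + 0.7887i))/2 = (-0.05495 - 0.3944i)
|11⟩: (0.4862 + (-0.3763 + 0.7887i))/2 = (0.05495 + 0.3944i)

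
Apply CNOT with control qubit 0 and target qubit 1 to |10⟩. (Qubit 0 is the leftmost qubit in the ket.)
|11⟩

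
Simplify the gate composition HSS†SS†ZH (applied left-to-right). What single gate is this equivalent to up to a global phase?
X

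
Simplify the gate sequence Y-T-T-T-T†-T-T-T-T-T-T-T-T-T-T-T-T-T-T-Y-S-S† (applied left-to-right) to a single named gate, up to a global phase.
I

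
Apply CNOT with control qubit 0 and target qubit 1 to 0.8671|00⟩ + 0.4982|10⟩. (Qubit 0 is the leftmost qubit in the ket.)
0.8671|00⟩ + 0.4982|11⟩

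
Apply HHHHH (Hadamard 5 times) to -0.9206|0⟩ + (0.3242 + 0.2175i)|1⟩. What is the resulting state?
(-0.4217 + 0.1538i)|0⟩ + (-0.8802 - 0.1538i)|1⟩

H² = I, so H^5 = H: a single Hadamard. With (a, b) = (-0.9206, (0.3242 + 0.2175i)), H gives ((a + b)/√2, (a − b)/√2) = ((-0.4217 + 0.1538i), (-0.8802 - 0.1538i)).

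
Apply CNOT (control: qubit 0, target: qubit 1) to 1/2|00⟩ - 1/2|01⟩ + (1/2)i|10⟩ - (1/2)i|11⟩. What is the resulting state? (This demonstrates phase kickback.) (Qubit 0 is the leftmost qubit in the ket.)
1/2|00⟩ - 1/2|01⟩ - (1/2)i|10⟩ + (1/2)i|11⟩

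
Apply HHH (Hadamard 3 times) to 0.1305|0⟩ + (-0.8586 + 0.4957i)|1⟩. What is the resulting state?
(-0.5148 + 0.3505i)|0⟩ + (0.6994 - 0.3505i)|1⟩

H² = I, so H^3 = H: a single Hadamard. With (a, b) = (0.1305, (-0.8586 + 0.4957i)), H gives ((a + b)/√2, (a − b)/√2) = ((-0.5148 + 0.3505i), (0.6994 - 0.3505i)).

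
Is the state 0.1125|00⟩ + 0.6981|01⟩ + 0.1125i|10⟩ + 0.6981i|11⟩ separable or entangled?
Separable

Writing the state as a|00⟩ + b|01⟩ + c|10⟩ + d|11⟩, it is a product state iff ad − bc = 0.
Here (a, b, c, d) = (0.1125, 0.6981, 0.1125i, 0.6981i): ad − bc = (0.1125)(0.6981i) − (0.6981)(0.1125i) = 0, so the state is separable.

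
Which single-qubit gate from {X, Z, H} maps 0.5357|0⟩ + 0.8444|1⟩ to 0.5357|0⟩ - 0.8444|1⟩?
Z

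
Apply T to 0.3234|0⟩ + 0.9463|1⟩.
0.3234|0⟩ + (0.6691 + 0.6691i)|1⟩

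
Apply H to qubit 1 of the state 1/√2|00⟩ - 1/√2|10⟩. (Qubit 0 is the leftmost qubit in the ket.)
1/2|00⟩ + 1/2|01⟩ - 1/2|10⟩ - 1/2|11⟩

H on qubit 1 mixes each pair of kets that differ only in qubit 1: amplitudes (a, b) of (|…0…⟩, |…1…⟩) become ((a + b)/√2, (a − b)/√2). Kets absent from the input have amplitude 0.
(|00⟩, |01⟩): (a, b) = (1/√2, 0) → (1/2, 1/2)
(|10⟩, |11⟩): (a, b) = (-1/√2, 0) → (-1/2, -1/2)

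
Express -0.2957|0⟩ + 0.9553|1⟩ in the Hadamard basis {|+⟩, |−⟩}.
0.4664|+⟩ - 0.8846|−⟩

With |ψ⟩ = α|0⟩ + β|1⟩, the Hadamard-basis coefficients are ⟨+|ψ⟩ = (α + β)/√2 and ⟨−|ψ⟩ = (α − β)/√2.
Here α = -0.2957, β = 0.9553: (α + β)/√2 = 0.4664, (α − β)/√2 = -0.8846.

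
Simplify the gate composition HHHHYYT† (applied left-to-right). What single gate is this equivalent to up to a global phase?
T†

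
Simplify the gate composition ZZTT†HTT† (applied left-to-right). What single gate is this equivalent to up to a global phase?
H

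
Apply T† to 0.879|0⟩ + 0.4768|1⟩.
0.879|0⟩ + (0.3371 - 0.3371i)|1⟩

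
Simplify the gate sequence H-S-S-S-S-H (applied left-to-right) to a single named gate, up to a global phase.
I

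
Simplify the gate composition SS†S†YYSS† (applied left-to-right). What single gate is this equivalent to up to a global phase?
S†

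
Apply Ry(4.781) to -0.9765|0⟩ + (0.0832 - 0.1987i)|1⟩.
(0.657 + 0.1356i)|0⟩ + (-0.7272 + 0.1452i)|1⟩

Ry(4.781) = [[cos(θ/2), −sin(θ/2)], [sin(θ/2), cos(θ/2)]]; θ = 4.781, cos(θ/2) ≈ -0.730944, sin(θ/2) ≈ 0.682438.
With a = amp(|0⟩) = -0.9765 and b = amp(|1⟩) = (0.0832 - 0.1987i):
new amp(|0⟩) = (-0.730944)·a + (-0.682438)·b = (0.657 + 0.1356i)
new amp(|1⟩) = (0.682438)·a + (-0.730944)·b = (-0.7272 + 0.1452i)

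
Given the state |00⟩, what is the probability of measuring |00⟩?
1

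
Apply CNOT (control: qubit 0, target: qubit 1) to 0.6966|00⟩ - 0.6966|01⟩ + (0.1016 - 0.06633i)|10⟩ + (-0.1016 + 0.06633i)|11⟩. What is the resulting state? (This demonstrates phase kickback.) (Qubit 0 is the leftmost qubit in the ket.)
0.6966|00⟩ - 0.6966|01⟩ + (-0.1016 + 0.06633i)|10⟩ + (0.1016 - 0.06633i)|11⟩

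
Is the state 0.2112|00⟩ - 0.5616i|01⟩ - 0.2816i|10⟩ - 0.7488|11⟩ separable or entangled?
Separable

Writing the state as a|00⟩ + b|01⟩ + c|10⟩ + d|11⟩, it is a product state iff ad − bc = 0.
Here (a, b, c, d) = (0.2112, -0.5616i, -0.2816i, -0.7488): ad − bc = (0.2112)(-0.7488) − (-0.5616i)(-0.2816i) = 0, so the state is separable.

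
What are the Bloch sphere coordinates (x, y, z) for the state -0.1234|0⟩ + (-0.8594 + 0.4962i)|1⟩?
(0.2121, -0.1225, -0.9696)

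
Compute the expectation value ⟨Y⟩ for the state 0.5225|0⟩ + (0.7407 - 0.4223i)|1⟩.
-0.4413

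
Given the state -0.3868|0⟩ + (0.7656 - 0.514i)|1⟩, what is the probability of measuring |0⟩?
0.1496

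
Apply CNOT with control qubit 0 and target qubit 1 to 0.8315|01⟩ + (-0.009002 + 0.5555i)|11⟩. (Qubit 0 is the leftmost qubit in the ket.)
0.8315|01⟩ + (-0.009002 + 0.5555i)|10⟩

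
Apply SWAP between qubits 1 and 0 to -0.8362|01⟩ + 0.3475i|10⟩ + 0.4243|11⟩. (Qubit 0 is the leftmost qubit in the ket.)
0.3475i|01⟩ - 0.8362|10⟩ + 0.4243|11⟩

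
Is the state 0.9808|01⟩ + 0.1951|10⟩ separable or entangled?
Entangled

Writing the state as a|00⟩ + b|01⟩ + c|10⟩ + d|11⟩, it is a product state iff ad − bc = 0.
Here (a, b, c, d) = (0, 0.9808, 0.1951, 0): ad − bc = (0)(0) − (0.9808)(0.1951) = -0.1914 ≠ 0, so the state is entangled.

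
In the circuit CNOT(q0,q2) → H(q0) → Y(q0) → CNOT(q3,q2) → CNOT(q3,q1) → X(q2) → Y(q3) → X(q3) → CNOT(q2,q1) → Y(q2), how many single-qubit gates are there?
6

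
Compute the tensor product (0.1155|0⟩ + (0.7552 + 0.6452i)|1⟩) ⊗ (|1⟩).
0.1155|01⟩ + (0.7552 + 0.6452i)|11⟩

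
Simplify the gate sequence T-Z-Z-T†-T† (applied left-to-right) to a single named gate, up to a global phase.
T†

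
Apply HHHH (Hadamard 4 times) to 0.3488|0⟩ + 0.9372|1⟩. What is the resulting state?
0.3488|0⟩ + 0.9372|1⟩

H² = I, so an even number of Hadamards cancels: H^4 = I and the state is unchanged.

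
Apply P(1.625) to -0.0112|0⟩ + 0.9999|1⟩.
-0.0112|0⟩ + (-0.05417 + 0.9984i)|1⟩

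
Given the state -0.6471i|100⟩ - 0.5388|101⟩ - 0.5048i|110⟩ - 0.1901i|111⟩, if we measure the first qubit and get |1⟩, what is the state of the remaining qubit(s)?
-0.6471i|00⟩ - 0.5388|01⟩ - 0.5048i|10⟩ - 0.1901i|11⟩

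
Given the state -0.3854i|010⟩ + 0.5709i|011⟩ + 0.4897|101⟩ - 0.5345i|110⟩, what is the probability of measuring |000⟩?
0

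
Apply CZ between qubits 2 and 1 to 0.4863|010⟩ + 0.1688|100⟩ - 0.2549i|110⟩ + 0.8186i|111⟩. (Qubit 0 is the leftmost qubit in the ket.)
0.4863|010⟩ + 0.1688|100⟩ - 0.2549i|110⟩ - 0.8186i|111⟩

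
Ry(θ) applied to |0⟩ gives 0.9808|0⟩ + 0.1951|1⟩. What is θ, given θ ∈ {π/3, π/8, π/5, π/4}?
π/8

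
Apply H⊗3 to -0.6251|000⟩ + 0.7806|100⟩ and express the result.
0.05498|000⟩ + 0.05498|001⟩ + 0.05498|010⟩ + 0.05498|011⟩ - 0.497|100⟩ - 0.497|101⟩ - 0.497|110⟩ - 0.497|111⟩

H⊗3 gives amp(|y⟩) = (1/2√2) Σ_x (−1)^(x·y) amp(|x⟩), where x·y is the number of positions in which both x and y have a 1.
|000⟩: (-0.6251 + 0.7806)/(2√2) = 0.05498
|001⟩: (-0.6251 + 0.7806)/(2√2) = 0.05498
|010⟩: (-0.6251 + 0.7806)/(2√2) = 0.05498
|011⟩: (-0.6251 + 0.7806)/(2√2) = 0.05498
|100⟩: (-0.6251 - 0.7806)/(2√2) = -0.497
|101⟩: (-0.6251 - 0.7806)/(2√2) = -0.497
|110⟩: (-0.6251 - 0.7806)/(2√2) = -0.497
|111⟩: (-0.6251 - 0.7806)/(2√2) = -0.497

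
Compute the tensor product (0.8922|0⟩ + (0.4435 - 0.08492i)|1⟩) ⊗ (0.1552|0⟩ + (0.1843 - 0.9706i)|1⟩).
0.1385|00⟩ + (0.1644 - 0.866i)|01⟩ + (0.06883 - 0.01318i)|10⟩ + (-0.0006863 - 0.4461i)|11⟩

amp(|b₁b₂…⟩) = product of the factor amplitudes for bits b₁, b₂, …; only kets whose every factor amplitude is nonzero survive.
|00⟩: (0.8922)(0.1552) = 0.1385
|01⟩: (0.8922)(0.1843 - 0.9706i) = (0.1644 - 0.866i)
|10⟩: (0.4435 - 0.08492i)(0.1552) = (0.06883 - 0.01318i)
|11⟩: (0.4435 - 0.08492i)(0.1843 - 0.9706i) = (-0.0006863 - 0.4461i)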